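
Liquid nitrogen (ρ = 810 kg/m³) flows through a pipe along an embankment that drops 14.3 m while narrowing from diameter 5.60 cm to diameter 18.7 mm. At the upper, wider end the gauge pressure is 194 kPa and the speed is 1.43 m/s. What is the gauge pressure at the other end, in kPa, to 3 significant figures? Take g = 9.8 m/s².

Continuity gives A₁v₁ = A₂v₂, so v₂ = (24.6 cm²)/(2.75 cm²) × 1.43 m/s = 12.8 m/s.
Bernoulli: P₁ + ½ρv₁² + ρg h₁ = P₂ + ½ρv₂² + ρg h₂, so P₂ = P₁ + ½ρ(v₁² − v₂²) − ρg(h₂ − h₁).
P₂ = 194000 + ½·810·(1.43² − 12.8²) − 810·9.8·(−14.3) = 194000 + (-65800) − (-114000) = 242000 Pa.

242 kPa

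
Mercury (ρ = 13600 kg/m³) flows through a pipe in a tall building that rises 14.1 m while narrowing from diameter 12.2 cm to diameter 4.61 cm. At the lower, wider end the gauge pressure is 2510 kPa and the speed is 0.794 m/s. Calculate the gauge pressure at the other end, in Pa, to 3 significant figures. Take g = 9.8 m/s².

Continuity gives A₁v₁ = A₂v₂, so v₂ = (117 cm²)/(16.7 cm²) × 0.794 m/s = 5.56 m/s.
Energy conservation along the streamline gives P₂ = P₁ − ½ρ(v₂² − v₁²) − ρg(h₂ − h₁).
P₂ = 2510000 + ½·13600·(0.794² − 5.56²) − 13600·9.8·(+14.1) = 2510000 + (-206000) − (1880000) = 425000 Pa.

P₂ ≈ 425000 Pa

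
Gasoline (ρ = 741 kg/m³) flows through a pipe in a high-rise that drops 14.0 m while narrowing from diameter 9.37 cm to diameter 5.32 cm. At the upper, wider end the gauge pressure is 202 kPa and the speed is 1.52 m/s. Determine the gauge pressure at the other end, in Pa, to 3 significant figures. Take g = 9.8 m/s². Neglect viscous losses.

P₂ = 296000 Pa

By continuity, v₂ = v₁·A₁/A₂ = 1.52·(69.0/22.2) = 4.72 m/s.
Applying Bernoulli between the two ends and solving for P₂: P₂ = P₁ + ½ρ(v₁² − v₂²) − ρgΔh.
P₂ = 202000 + ½·741·(1.52² − 4.72²) − 741·9.8·(−14.0) = 202000 + (-7380) − (-102000) = 296000 Pa.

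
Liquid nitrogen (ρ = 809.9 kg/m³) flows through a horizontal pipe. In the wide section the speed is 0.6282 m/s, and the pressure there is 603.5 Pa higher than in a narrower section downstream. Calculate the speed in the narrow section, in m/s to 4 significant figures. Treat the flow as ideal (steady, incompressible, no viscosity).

1.373 m/s

With h₁ = h₂, rearranging Bernoulli gives v₂ = √(v₁² + 2ΔP/ρ).
v₂ = √(0.6282² + 2·603.5/809.9) = √(0.3946 + 1.490) = 1.373 m/s.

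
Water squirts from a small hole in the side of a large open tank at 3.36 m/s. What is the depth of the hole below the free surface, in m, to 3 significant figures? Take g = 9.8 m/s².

h = 0.576 m

Inverting v = √(2gh) gives h = v² / 2g.
h = 3.36²/(2·9.8) = 11.3/19.60 = 0.576 m.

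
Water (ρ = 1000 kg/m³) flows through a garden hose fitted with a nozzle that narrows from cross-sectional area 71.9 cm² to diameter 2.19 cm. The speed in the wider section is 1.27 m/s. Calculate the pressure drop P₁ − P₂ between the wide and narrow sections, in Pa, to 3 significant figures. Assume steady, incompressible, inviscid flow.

ΔP ≈ 293000 Pa

The volume flow rate is constant, so v₂ = (A₁/A₂)v₁ = (71.9/3.77)·1.27 = 24.2 m/s.
Along the horizontal streamline, P + ½ρv² is constant.
P₁ − P₂ = ½·1000·(24.2² − 1.27²) = ½·1000·586 = 293000 Pa.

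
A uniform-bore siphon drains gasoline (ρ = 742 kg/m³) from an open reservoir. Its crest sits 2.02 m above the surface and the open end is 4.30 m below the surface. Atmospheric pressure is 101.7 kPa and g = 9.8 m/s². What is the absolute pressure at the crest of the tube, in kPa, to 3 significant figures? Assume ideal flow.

P_top = 55.7 kPa

The outlet speed comes from Torricelli: v = √(2g·4.30) = 9.18 m/s.
Continuity keeps v the same throughout the tube; from surface to crest, P_atm + 0 = P_top + ½ρv² + ρg·h_top.
P_top = 101700 − ½·742·9.18² − 742·9.8·2.02 = 55700 Pa.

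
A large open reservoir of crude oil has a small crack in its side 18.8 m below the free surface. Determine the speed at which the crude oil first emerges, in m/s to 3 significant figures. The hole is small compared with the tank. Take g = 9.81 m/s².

Bernoulli from surface to hole (P equal, v_surface ≈ 0): v = √(2gh) = √(2×9.81×18.8) = 19.2 m/s.

v ≈ 19.2 m/s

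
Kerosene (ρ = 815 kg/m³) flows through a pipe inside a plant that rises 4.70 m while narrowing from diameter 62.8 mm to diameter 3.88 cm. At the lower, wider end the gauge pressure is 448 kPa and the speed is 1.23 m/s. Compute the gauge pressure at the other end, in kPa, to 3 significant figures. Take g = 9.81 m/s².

Mass conservation (A₁v₁ = A₂v₂) gives v₂ = 1.23 × 31.0/11.8 = 3.22 m/s.
Energy conservation along the streamline gives P₂ = P₁ − ½ρ(v₂² − v₁²) − ρg(h₂ − h₁).
P₂ = 448000 + ½·815·(1.23² − 3.22²) − 815·9.81·(+4.70) = 448000 + (-3610) − (37600) = 407000 Pa.

P₂ ≈ 407 kPa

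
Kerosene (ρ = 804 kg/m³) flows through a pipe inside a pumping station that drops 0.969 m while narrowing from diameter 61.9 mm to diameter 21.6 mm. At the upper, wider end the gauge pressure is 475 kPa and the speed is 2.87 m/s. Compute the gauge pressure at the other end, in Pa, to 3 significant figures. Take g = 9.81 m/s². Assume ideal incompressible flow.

By continuity, v₂ = v₁·A₁/A₂ = 2.87·(30.1/3.66) = 23.6 m/s.
Energy conservation along the streamline gives P₂ = P₁ − ½ρ(v₂² − v₁²) − ρg(h₂ − h₁).
P₂ = 475000 + ½·804·(2.87² − 23.6²) − 804·9.81·(−0.969) = 475000 + (-220000) − (-7640) = 263000 Pa.

P₂ ≈ 263000 Pa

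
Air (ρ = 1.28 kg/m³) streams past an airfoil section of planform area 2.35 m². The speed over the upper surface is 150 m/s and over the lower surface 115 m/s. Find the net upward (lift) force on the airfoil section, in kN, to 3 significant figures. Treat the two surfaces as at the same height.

The faster flow above has the lower pressure; Bernoulli (same height) gives ΔP = ½ρ(v_up² − v_low²).
ΔP = ½·1.28·(150² − 115²) = 5940 Pa.
Lift = ΔP · A = 5940 × 2.35 = 13900 N.

F = 13.9 kN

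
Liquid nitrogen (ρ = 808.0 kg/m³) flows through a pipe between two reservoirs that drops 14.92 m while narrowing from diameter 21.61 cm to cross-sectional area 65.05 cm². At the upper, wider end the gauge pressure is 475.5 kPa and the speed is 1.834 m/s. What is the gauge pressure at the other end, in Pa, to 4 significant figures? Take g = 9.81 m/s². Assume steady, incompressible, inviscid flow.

By continuity, v₂ = v₁·A₁/A₂ = 1.834·(366.8/65.05) = 10.34 m/s.
Bernoulli: P₁ + ½ρv₁² + ρg h₁ = P₂ + ½ρv₂² + ρg h₂, so P₂ = P₁ + ½ρ(v₁² − v₂²) − ρg(h₂ − h₁).
P₂ = 475500 + ½·808.0·(1.834² − 10.34²) − 808.0·9.81·(−14.92) = 475500 + (-41840) − (-118300) = 551900 Pa.

P₂ ≈ 551900 Pa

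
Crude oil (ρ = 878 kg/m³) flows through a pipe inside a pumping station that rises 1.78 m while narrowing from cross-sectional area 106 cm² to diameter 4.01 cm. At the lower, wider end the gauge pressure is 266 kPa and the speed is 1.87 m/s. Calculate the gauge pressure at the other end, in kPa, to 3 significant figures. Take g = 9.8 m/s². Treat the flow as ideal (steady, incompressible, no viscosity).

P₂ ≈ 144 kPa

The volume flow rate is constant, so v₂ = (A₁/A₂)v₁ = (106/12.6)·1.87 = 15.7 m/s.
Applying Bernoulli between the two ends and solving for P₂: P₂ = P₁ + ½ρ(v₁² − v₂²) − ρgΔh.
P₂ = 266000 + ½·878·(1.87² − 15.7²) − 878·9.8·(+1.78) = 266000 + (-107000) − (15300) = 144000 Pa.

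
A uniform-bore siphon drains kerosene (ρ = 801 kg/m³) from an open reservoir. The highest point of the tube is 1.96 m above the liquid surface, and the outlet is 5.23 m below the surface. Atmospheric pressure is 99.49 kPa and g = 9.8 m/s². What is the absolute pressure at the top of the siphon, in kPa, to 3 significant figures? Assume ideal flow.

From the surface to the outlet (both open to atmosphere, surface at rest): v = √(2g·h_out) = √(2·9.8·5.23) = 10.1 m/s.
The bore is uniform, so the speed at the crest is the same v. Bernoulli surface→crest: P_atm = P_top + ½ρv² + ρg·h_top.
P_top = 99490 − ½·801·10.1² − 801·9.8·1.96 = 43000 Pa.

43.0 kPa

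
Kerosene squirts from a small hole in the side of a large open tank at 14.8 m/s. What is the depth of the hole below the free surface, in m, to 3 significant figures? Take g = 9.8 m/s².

Inverting v = √(2gh) gives h = v² / 2g.
h = 14.8²/(2·9.8) = 219/19.60 = 11.2 m.

h = 11.2 m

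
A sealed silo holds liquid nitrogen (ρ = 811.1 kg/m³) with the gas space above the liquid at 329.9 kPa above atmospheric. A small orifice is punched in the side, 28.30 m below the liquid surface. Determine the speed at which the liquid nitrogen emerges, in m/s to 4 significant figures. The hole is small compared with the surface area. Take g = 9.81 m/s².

v ≈ 37.00 m/s

Take point 1 at the surface (v₁ ≈ 0) and point 2 at the hole (at atmospheric pressure). Bernoulli: P₁ + ρg h = P_atm + ½ρv₂².
With P₁ − P_atm = 329900 Pa, v₂ = √(2gh + 2ΔP/ρ) = √(2·9.81·28.30 + 2·329900/811.1) = 37.00 m/s.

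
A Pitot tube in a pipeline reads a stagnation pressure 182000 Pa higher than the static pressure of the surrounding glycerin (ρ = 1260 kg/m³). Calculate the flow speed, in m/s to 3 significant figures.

v = 17.0 m/s

At the stagnation point the flow is brought to rest, so Bernoulli gives P_stag − P_static = ½ρv².
v = √(2ΔP/ρ) = √(2·182000/1260) = 17.0 m/s.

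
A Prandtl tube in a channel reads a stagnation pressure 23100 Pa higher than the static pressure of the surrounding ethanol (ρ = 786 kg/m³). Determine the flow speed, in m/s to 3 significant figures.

The dynamic pressure equals the rise in static pressure at the stagnation point: ΔP = ½ρv².
v = √(2ΔP/ρ) = √(2·23100/786) = 7.67 m/s.

v ≈ 7.67 m/s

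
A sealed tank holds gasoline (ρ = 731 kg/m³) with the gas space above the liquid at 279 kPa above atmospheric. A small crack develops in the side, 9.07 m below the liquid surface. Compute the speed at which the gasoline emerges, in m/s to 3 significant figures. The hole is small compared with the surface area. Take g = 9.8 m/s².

v = 30.7 m/s

Take point 1 at the surface (v₁ ≈ 0) and point 2 at the hole (at atmospheric pressure). Bernoulli: P₁ + ρg h = P_atm + ½ρv₂².
With P₁ − P_atm = 279000 Pa, v₂ = √(2gh + 2ΔP/ρ) = √(2·9.8·9.07 + 2·279000/731) = 30.7 m/s.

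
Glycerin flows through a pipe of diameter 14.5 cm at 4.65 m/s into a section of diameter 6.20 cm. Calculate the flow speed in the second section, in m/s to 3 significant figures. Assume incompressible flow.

v₂ ≈ 25.4 m/s

By continuity, v₂ = v₁·A₁/A₂ = 4.65·(165/30.2) = 25.4 m/s.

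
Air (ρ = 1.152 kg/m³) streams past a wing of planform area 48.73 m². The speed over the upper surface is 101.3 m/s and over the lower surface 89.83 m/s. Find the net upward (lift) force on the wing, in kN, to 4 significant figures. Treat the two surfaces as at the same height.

F ≈ 61.53 kN

The faster flow above has the lower pressure; Bernoulli (same height) gives ΔP = ½ρ(v_up² − v_low²).
ΔP = ½·1.152·(101.3² − 89.83²) = 1263 Pa.
Lift = ΔP · A = 1263 × 48.73 = 61530 N.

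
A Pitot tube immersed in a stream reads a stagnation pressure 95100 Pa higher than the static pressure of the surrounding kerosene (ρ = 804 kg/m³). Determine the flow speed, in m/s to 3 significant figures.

v = 15.4 m/s

At the stagnation point the flow is brought to rest, so Bernoulli gives P_stag − P_static = ½ρv².
v = √(2ΔP/ρ) = √(2·95100/804) = 15.4 m/s.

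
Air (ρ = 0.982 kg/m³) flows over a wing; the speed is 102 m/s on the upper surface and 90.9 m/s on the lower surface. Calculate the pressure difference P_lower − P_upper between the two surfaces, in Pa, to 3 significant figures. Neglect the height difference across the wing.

The pressure is lower where the speed is higher: ΔP = ½ρ(v_up² − v_low²).
ΔP = ½·0.982·(102² − 90.9²) = 1050 Pa.

ΔP = 1050 Pa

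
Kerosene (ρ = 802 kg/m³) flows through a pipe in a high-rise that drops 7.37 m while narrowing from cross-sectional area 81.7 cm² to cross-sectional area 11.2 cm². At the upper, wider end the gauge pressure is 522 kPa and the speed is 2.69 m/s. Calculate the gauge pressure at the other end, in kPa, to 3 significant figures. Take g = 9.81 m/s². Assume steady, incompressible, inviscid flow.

P₂ ≈ 428 kPa

Continuity gives A₁v₁ = A₂v₂, so v₂ = (81.7 cm²)/(11.2 cm²) × 2.69 m/s = 19.6 m/s.
Applying Bernoulli between the two ends and solving for P₂: P₂ = P₁ + ½ρ(v₁² − v₂²) − ρgΔh.
P₂ = 522000 + ½·802·(2.69² − 19.6²) − 802·9.81·(−7.37) = 522000 + (-152000) − (-58000) = 428000 Pa.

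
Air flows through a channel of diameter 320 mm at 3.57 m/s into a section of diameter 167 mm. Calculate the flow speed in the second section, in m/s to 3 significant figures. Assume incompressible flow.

v₂ ≈ 13.1 m/s

The volume flow rate is constant, so v₂ = (A₁/A₂)v₁ = (804/219)·3.57 = 13.1 m/s.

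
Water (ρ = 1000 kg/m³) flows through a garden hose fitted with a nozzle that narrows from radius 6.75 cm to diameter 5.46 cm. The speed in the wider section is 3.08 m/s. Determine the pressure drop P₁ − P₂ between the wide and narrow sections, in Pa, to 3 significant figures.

The volume flow rate is constant, so v₂ = (A₁/A₂)v₁ = (143/23.4)·3.08 = 18.8 m/s.
With no height change, Bernoulli's equation is P₁ + ½ρv₁² = P₂ + ½ρv₂².
P₁ − P₂ = ½·1000·(18.8² − 3.08²) = ½·1000·345 = 173000 Pa.

173000 Pa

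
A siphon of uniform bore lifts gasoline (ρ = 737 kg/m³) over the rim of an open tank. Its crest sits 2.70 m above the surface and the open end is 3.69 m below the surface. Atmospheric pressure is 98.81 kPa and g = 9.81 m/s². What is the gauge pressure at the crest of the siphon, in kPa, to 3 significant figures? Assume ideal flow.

From the surface to the outlet (both open to atmosphere, surface at rest): v = √(2g·h_out) = √(2·9.81·3.69) = 8.51 m/s.
Continuity keeps v the same throughout the tube; from surface to crest, P_atm + 0 = P_top + ½ρv² + ρg·h_top.
P_top = 98810 − ½·737·8.51² − 737·9.81·2.70 = 52600 Pa. So P_gauge = P_top − P_atm = -46200 Pa.

-46.2 kPa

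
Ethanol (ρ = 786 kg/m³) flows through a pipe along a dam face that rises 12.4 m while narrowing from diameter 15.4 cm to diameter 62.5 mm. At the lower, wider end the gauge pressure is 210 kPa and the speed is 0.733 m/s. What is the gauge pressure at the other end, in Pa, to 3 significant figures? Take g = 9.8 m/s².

By continuity, v₂ = v₁·A₁/A₂ = 0.733·(186/30.7) = 4.45 m/s.
Bernoulli: P₁ + ½ρv₁² + ρg h₁ = P₂ + ½ρv₂² + ρg h₂, so P₂ = P₁ + ½ρ(v₁² − v₂²) − ρg(h₂ − h₁).
P₂ = 210000 + ½·786·(0.733² − 4.45²) − 786·9.8·(+12.4) = 210000 + (-7570) − (95500) = 107000 Pa.

P₂ = 107000 Pa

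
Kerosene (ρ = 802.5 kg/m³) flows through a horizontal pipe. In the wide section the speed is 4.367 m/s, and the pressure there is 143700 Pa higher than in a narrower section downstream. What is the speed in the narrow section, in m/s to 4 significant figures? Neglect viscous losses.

v₂ = 19.42 m/s

Along the level pipe P + ½ρv² is conserved, hence v₂² = v₁² + 2(P₁ − P₂)/ρ.
v₂ = √(4.367² + 2·143700/802.5) = √(19.07 + 358.1) = 19.42 m/s.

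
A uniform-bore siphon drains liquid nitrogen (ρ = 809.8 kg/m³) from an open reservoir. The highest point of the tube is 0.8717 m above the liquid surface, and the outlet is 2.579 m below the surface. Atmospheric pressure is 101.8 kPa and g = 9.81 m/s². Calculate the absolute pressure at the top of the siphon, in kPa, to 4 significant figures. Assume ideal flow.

Bernoulli surface→outlet gives ½v² = g·h_out, so v = √(2·9.81·2.579) = 7.113 m/s.
Continuity keeps v the same throughout the tube; from surface to crest, P_atm + 0 = P_top + ½ρv² + ρg·h_top.
P_top = 101800 − ½·809.8·7.113² − 809.8·9.81·0.8717 = 74390 Pa.

P_top ≈ 74.39 kPa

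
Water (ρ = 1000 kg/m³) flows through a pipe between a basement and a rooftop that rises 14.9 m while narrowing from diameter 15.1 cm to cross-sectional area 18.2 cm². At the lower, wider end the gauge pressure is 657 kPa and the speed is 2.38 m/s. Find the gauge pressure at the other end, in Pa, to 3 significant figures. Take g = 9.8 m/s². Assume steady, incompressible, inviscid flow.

P₂ ≈ 240000 Pa

The volume flow rate is constant, so v₂ = (A₁/A₂)v₁ = (179/18.2)·2.38 = 23.4 m/s.
Energy conservation along the streamline gives P₂ = P₁ − ½ρ(v₂² − v₁²) − ρg(h₂ − h₁).
P₂ = 657000 + ½·1000·(2.38² − 23.4²) − 1000·9.8·(+14.9) = 657000 + (-271000) − (146000) = 240000 Pa.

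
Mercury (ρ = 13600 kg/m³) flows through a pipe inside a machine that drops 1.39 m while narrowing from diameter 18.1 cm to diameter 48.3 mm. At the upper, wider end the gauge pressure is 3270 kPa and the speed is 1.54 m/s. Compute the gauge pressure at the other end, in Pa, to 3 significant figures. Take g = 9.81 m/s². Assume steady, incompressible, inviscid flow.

Mass conservation (A₁v₁ = A₂v₂) gives v₂ = 1.54 × 257/18.3 = 21.6 m/s.
Energy conservation along the streamline gives P₂ = P₁ − ½ρ(v₂² − v₁²) − ρg(h₂ − h₁).
P₂ = 3270000 + ½·13600·(1.54² − 21.6²) − 13600·9.81·(−1.39) = 3270000 + (-3160000) − (-185000) = 291000 Pa.

P₂ = 291000 Pa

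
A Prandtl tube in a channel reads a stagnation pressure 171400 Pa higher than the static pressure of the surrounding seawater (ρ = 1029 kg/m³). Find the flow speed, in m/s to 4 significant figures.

v ≈ 18.25 m/s

At the stagnation point the flow is brought to rest, so Bernoulli gives P_stag − P_static = ½ρv².
v = √(2ΔP/ρ) = √(2·171400/1029) = 18.25 m/s.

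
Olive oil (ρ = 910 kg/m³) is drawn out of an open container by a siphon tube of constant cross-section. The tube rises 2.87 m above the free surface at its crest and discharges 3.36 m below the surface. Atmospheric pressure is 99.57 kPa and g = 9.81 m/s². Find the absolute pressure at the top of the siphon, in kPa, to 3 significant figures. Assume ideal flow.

The outlet speed comes from Torricelli: v = √(2g·3.36) = 8.12 m/s.
The bore is uniform, so the speed at the crest is the same v. Bernoulli surface→crest: P_atm = P_top + ½ρv² + ρg·h_top.
P_top = 99570 − ½·910·8.12² − 910·9.81·2.87 = 44000 Pa.

P_top ≈ 44.0 kPa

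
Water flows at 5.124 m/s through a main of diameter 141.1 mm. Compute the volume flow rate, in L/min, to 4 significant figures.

4807 L/min

Q = A·v = 0.01564 m² × 5.124 m/s = 0.08012 m³/s.
Converting: 0.08012 m³/s × 60000 = 4807 L/min.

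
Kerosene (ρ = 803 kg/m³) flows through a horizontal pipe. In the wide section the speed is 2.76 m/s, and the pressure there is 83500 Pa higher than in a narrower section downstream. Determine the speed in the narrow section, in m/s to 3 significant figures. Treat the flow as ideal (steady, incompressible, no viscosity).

Along the level pipe P + ½ρv² is conserved, hence v₂² = v₁² + 2(P₁ − P₂)/ρ.
v₂ = √(2.76² + 2·83500/803) = √(7.62 + 208) = 14.7 m/s.

v₂ ≈ 14.7 m/s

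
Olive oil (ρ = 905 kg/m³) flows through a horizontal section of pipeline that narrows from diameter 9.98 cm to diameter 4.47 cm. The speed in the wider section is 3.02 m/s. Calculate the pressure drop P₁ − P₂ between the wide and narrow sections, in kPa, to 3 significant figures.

98.4 kPa

Continuity gives A₁v₁ = A₂v₂, so v₂ = (78.2 cm²)/(15.7 cm²) × 3.02 m/s = 15.1 m/s.
With no height change, Bernoulli's equation is P₁ + ½ρv₁² = P₂ + ½ρv₂².
P₁ − P₂ = ½·905·(15.1² − 3.02²) = ½·905·218 = 98400 Pa.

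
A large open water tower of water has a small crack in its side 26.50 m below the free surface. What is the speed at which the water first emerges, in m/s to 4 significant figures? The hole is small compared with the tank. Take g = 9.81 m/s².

Bernoulli from surface to hole (P equal, v_surface ≈ 0): v = √(2gh) = √(2×9.81×26.50) = 22.80 m/s.

v ≈ 22.80 m/s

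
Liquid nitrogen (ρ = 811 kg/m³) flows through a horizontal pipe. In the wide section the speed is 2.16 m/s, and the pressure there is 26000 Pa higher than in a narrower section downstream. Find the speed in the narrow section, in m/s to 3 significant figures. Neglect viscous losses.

With h₁ = h₂, rearranging Bernoulli gives v₂ = √(v₁² + 2ΔP/ρ).
v₂ = √(2.16² + 2·26000/811) = √(4.67 + 64.1) = 8.29 m/s.

v₂ ≈ 8.29 m/s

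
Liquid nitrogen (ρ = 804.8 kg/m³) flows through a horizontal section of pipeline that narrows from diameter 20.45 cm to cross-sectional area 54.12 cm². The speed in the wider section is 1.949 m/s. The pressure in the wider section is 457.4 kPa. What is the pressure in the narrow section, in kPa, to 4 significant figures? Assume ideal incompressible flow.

By continuity, v₂ = v₁·A₁/A₂ = 1.949·(328.5/54.12) = 11.83 m/s.
Along the horizontal streamline, P + ½ρv² is constant.
P₂ = P₁ − ½ρ(v₂² − v₁²) = 457400 − ½·804.8·(11.83² − 1.949²) = 457400 − 54770 = 402600 Pa.

P₂ ≈ 402.6 kPa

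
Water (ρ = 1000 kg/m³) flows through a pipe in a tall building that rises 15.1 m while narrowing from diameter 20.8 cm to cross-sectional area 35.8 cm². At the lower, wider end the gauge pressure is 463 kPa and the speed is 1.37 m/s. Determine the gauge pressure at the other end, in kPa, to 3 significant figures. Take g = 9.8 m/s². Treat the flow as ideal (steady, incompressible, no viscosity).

P₂ ≈ 231 kPa

Continuity gives A₁v₁ = A₂v₂, so v₂ = (340 cm²)/(35.8 cm²) × 1.37 m/s = 13.0 m/s.
Applying Bernoulli between the two ends and solving for P₂: P₂ = P₁ + ½ρ(v₁² − v₂²) − ρgΔh.
P₂ = 463000 + ½·1000·(1.37² − 13.0²) − 1000·9.8·(+15.1) = 463000 + (-83600) − (148000) = 231000 Pa.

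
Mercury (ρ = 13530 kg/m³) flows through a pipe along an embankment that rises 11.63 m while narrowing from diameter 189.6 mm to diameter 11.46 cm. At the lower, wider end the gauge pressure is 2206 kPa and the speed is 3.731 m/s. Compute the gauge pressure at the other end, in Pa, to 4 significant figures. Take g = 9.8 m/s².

P₂ = 52540 Pa

By continuity, v₂ = v₁·A₁/A₂ = 3.731·(282.3/103.1) = 10.21 m/s.
Applying Bernoulli between the two ends and solving for P₂: P₂ = P₁ + ½ρ(v₁² − v₂²) − ρgΔh.
P₂ = 2206000 + ½·13530·(3.731² − 10.21²) − 13530·9.8·(+11.63) = 2206000 + (-611400) − (1542000) = 52540 Pa.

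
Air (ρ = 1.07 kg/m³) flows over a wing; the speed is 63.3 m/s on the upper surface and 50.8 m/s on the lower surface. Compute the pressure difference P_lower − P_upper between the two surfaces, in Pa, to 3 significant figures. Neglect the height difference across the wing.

ΔP ≈ 763 Pa

Bernoulli (same height): P_lower − P_upper = ½ρ(v_upper² − v_lower²).
ΔP = ½·1.07·(63.3² − 50.8²) = 763 Pa.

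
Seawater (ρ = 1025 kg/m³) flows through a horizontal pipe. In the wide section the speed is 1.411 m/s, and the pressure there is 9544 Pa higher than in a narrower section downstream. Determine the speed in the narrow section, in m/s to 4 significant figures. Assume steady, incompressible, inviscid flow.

v₂ = 4.540 m/s

Horizontal Bernoulli: P₁ + ½ρv₁² = P₂ + ½ρv₂², so v₂² = v₁² + 2(P₁ − P₂)/ρ.
v₂ = √(1.411² + 2·9544/1025) = √(1.991 + 18.62) = 4.540 m/s.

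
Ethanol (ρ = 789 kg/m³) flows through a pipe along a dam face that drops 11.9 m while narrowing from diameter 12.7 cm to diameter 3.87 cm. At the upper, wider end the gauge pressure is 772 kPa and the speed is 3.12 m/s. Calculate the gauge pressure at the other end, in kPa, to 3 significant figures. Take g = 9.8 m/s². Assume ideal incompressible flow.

Mass conservation (A₁v₁ = A₂v₂) gives v₂ = 3.12 × 127/11.8 = 33.6 m/s.
Energy conservation along the streamline gives P₂ = P₁ − ½ρ(v₂² − v₁²) − ρg(h₂ − h₁).
P₂ = 772000 + ½·789·(3.12² − 33.6²) − 789·9.8·(−11.9) = 772000 + (-442000) − (-92000) = 422000 Pa.

P₂ ≈ 422 kPa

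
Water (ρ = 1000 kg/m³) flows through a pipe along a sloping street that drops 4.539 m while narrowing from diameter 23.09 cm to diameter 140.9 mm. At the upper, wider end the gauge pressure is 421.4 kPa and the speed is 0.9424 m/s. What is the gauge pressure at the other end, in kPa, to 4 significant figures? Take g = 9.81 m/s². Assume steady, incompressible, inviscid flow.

P₂ = 463.2 kPa

Mass conservation (A₁v₁ = A₂v₂) gives v₂ = 0.9424 × 418.7/155.9 = 2.531 m/s.
Bernoulli: P₁ + ½ρv₁² + ρg h₁ = P₂ + ½ρv₂² + ρg h₂, so P₂ = P₁ + ½ρ(v₁² − v₂²) − ρg(h₂ − h₁).
P₂ = 421400 + ½·1000·(0.9424² − 2.531²) − 1000·9.81·(−4.539) = 421400 + (-2758) − (-44530) = 463200 Pa.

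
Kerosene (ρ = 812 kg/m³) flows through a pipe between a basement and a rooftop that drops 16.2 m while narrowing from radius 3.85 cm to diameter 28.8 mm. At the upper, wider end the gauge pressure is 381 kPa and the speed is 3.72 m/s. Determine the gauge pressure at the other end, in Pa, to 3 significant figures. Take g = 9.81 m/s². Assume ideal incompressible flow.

Mass conservation (A₁v₁ = A₂v₂) gives v₂ = 3.72 × 46.6/6.51 = 26.6 m/s.
Applying Bernoulli between the two ends and solving for P₂: P₂ = P₁ + ½ρ(v₁² − v₂²) − ρgΔh.
P₂ = 381000 + ½·812·(3.72² − 26.6²) − 812·9.81·(−16.2) = 381000 + (-281000) − (-129000) = 229000 Pa.

P₂ ≈ 229000 Pa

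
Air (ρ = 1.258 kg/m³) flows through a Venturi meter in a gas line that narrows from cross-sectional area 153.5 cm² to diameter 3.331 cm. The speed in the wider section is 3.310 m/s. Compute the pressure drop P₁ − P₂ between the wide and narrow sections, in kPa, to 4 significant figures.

The volume flow rate is constant, so v₂ = (A₁/A₂)v₁ = (153.5/8.714)·3.310 = 58.30 m/s.
Bernoulli (h₁ = h₂): P₁ − P₂ = ½ρ(v₂² − v₁²).
P₁ − P₂ = ½·1.258·(58.30² − 3.310²) = ½·1.258·3388 = 2131 Pa.

ΔP ≈ 2.131 kPa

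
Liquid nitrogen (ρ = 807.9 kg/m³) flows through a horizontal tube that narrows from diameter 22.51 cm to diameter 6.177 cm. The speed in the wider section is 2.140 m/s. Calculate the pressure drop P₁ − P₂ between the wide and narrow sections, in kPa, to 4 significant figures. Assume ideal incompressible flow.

324.4 kPa

Mass conservation (A₁v₁ = A₂v₂) gives v₂ = 2.140 × 398.0/29.97 = 28.42 m/s.
Along the horizontal streamline, P + ½ρv² is constant.
P₁ − P₂ = ½·807.9·(28.42² − 2.140²) = ½·807.9·803.1 = 324400 Pa.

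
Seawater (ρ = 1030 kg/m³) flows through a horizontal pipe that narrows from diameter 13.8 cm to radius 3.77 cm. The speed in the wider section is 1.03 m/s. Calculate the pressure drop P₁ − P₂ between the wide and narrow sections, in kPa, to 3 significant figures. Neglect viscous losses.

ΔP = 5.58 kPa

Continuity gives A₁v₁ = A₂v₂, so v₂ = (150 cm²)/(44.7 cm²) × 1.03 m/s = 3.45 m/s.
With no height change, Bernoulli's equation is P₁ + ½ρv₁² = P₂ + ½ρv₂².
P₁ − P₂ = ½·1030·(3.45² − 1.03²) = ½·1030·10.8 = 5580 Pa.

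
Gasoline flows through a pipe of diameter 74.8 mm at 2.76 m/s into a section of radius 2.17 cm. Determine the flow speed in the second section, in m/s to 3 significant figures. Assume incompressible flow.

8.20 m/s

Mass conservation (A₁v₁ = A₂v₂) gives v₂ = 2.76 × 43.9/14.8 = 8.20 m/s.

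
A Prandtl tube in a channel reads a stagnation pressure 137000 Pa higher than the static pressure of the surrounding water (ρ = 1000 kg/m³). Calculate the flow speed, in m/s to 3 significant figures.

At the stagnation point the flow is brought to rest, so Bernoulli gives P_stag − P_static = ½ρv².
v = √(2ΔP/ρ) = √(2·137000/1000) = 16.6 m/s.

v = 16.6 m/s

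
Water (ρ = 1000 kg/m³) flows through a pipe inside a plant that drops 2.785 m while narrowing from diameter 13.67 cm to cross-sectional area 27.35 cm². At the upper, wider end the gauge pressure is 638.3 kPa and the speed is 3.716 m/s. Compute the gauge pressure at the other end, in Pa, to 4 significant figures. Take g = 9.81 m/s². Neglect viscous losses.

Continuity gives A₁v₁ = A₂v₂, so v₂ = (146.8 cm²)/(27.35 cm²) × 3.716 m/s = 19.94 m/s.
Applying Bernoulli between the two ends and solving for P₂: P₂ = P₁ + ½ρ(v₁² − v₂²) − ρgΔh.
P₂ = 638300 + ½·1000·(3.716² − 19.94²) − 1000·9.81·(−2.785) = 638300 + (-191900) − (-27320) = 473700 Pa.

P₂ = 473700 Pa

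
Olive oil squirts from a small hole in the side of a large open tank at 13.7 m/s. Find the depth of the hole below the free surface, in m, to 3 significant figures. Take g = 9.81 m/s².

Inverting v = √(2gh) gives h = v² / 2g.
h = 13.7²/(2·9.81) = 188/19.62 = 9.57 m.

h ≈ 9.57 m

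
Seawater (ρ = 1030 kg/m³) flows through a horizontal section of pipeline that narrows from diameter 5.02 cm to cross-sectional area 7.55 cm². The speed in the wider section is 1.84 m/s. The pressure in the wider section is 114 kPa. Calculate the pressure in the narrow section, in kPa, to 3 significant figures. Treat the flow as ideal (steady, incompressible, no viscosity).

P₂ ≈ 104 kPa

Continuity gives A₁v₁ = A₂v₂, so v₂ = (19.8 cm²)/(7.55 cm²) × 1.84 m/s = 4.82 m/s.
Bernoulli (h₁ = h₂): P₁ − P₂ = ½ρ(v₂² − v₁²).
P₂ = P₁ − ½ρ(v₂² − v₁²) = 114000 − ½·1030·(4.82² − 1.84²) = 114000 − 10200 = 104000 Pa.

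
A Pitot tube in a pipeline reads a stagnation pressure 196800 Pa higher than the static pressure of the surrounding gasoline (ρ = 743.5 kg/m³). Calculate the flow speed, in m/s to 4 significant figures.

At the stagnation point the flow is brought to rest, so Bernoulli gives P_stag − P_static = ½ρv².
v = √(2ΔP/ρ) = √(2·196800/743.5) = 23.01 m/s.

v ≈ 23.01 m/s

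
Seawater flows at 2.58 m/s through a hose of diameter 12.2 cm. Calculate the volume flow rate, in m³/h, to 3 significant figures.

Q ≈ 109 m³/h

Q = A·v = 0.0117 m² × 2.58 m/s = 0.0302 m³/s.
Converting: 0.0302 m³/s × 3600 = 109 m³/h.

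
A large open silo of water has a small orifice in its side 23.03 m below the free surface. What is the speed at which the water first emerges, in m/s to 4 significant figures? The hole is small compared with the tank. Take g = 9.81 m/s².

v ≈ 21.26 m/s

Bernoulli from surface to hole (P equal, v_surface ≈ 0): v = √(2gh) = √(2×9.81×23.03) = 21.26 m/s.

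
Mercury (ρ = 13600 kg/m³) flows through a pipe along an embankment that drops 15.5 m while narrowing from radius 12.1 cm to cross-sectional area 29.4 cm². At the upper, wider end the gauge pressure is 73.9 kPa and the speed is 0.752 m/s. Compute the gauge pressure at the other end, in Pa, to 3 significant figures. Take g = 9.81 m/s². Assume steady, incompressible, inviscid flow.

P₂ ≈ 1200000 Pa

By continuity, v₂ = v₁·A₁/A₂ = 0.752·(460/29.4) = 11.8 m/s.
Energy conservation along the streamline gives P₂ = P₁ − ½ρ(v₂² − v₁²) − ρg(h₂ − h₁).
P₂ = 73900 + ½·13600·(0.752² − 11.8²) − 13600·9.81·(−15.5) = 73900 + (-937000) − (-2070000) = 1200000 Pa.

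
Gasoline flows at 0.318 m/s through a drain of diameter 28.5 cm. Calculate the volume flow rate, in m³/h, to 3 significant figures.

73.0 m³/h

Q = A·v = 0.0638 m² × 0.318 m/s = 0.0203 m³/s.
Converting: 0.0203 m³/s × 3600 = 73.0 m³/h.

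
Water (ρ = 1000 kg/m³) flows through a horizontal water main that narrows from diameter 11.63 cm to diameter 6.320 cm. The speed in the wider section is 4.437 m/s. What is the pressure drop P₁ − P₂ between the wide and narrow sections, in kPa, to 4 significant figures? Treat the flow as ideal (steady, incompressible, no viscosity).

Mass conservation (A₁v₁ = A₂v₂) gives v₂ = 4.437 × 106.2/31.37 = 15.03 m/s.
With no height change, Bernoulli's equation is P₁ + ½ρv₁² = P₂ + ½ρv₂².
P₁ − P₂ = ½·1000·(15.03² − 4.437²) = ½·1000·206.1 = 103000 Pa.

ΔP ≈ 103.0 kPa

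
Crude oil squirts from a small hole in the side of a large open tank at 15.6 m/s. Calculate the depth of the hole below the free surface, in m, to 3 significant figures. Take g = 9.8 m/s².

Torricelli: v = √(2gh), so h = v²/(2g).
h = 15.6²/(2·9.8) = 243/19.60 = 12.4 m.

12.4 m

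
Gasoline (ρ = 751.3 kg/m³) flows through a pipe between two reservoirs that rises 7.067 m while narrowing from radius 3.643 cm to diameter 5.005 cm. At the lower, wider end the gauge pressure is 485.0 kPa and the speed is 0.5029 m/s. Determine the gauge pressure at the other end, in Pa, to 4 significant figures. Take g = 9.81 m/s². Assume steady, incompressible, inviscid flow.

P₂ ≈ 432600 Pa

Mass conservation (A₁v₁ = A₂v₂) gives v₂ = 0.5029 × 41.69/19.67 = 1.066 m/s.
Applying Bernoulli between the two ends and solving for P₂: P₂ = P₁ + ½ρ(v₁² − v₂²) − ρgΔh.
P₂ = 485000 + ½·751.3·(0.5029² − 1.066²) − 751.3·9.81·(+7.067) = 485000 + (-331.7) − (52090) = 432600 Pa.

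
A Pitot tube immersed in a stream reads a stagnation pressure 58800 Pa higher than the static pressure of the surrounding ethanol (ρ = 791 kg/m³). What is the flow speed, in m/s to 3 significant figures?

12.2 m/s

Bernoulli between the free stream and the stagnation point: ½ρv² = P_stag − P_static.
v = √(2ΔP/ρ) = √(2·58800/791) = 12.2 m/s.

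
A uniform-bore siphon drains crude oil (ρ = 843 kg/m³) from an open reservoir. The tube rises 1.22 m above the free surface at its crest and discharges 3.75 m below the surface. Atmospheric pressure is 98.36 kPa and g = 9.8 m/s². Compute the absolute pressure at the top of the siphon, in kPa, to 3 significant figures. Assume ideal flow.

From the surface to the outlet (both open to atmosphere, surface at rest): v = √(2g·h_out) = √(2·9.8·3.75) = 8.57 m/s.
Continuity keeps v the same throughout the tube; from surface to crest, P_atm + 0 = P_top + ½ρv² + ρg·h_top.
P_top = 98360 − ½·843·8.57² − 843·9.8·1.22 = 57300 Pa.

P_top ≈ 57.3 kPa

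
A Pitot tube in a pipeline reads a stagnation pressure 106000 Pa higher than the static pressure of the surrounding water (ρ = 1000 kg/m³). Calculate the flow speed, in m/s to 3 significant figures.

v ≈ 14.6 m/s

Bernoulli between the free stream and the stagnation point: ½ρv² = P_stag − P_static.
v = √(2ΔP/ρ) = √(2·106000/1000) = 14.6 m/s.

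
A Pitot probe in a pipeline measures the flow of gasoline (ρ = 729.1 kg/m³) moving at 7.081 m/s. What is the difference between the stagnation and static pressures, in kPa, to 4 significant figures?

ΔP ≈ 18.28 kPa

Bernoulli between the free stream and the stagnation point: ½ρv² = P_stag − P_static.
ΔP = ½·729.1·7.081² = 18280 Pa.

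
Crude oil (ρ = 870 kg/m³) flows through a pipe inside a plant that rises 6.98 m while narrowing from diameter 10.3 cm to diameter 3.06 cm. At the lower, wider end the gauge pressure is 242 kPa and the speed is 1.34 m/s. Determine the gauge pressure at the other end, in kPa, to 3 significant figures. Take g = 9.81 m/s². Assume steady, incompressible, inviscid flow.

82.9 kPa

The volume flow rate is constant, so v₂ = (A₁/A₂)v₁ = (83.3/7.35)·1.34 = 15.2 m/s.
Bernoulli: P₁ + ½ρv₁² + ρg h₁ = P₂ + ½ρv₂² + ρg h₂, so P₂ = P₁ + ½ρ(v₁² − v₂²) − ρg(h₂ − h₁).
P₂ = 242000 + ½·870·(1.34² − 15.2²) − 870·9.81·(+6.98) = 242000 + (-99500) − (59600) = 82900 Pa.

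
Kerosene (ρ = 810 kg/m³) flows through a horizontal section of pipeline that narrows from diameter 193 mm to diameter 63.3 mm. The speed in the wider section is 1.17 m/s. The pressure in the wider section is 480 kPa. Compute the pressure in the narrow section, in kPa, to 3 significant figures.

Continuity gives A₁v₁ = A₂v₂, so v₂ = (293 cm²)/(31.5 cm²) × 1.17 m/s = 10.9 m/s.
Along the horizontal streamline, P + ½ρv² is constant.
P₂ = P₁ − ½ρ(v₂² − v₁²) = 480000 − ½·810·(10.9² − 1.17²) = 480000 − 47400 = 433000 Pa.

P₂ ≈ 433 kPa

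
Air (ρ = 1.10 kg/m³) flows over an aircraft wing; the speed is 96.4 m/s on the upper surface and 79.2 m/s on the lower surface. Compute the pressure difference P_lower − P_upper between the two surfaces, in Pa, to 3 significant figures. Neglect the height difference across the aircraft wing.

Bernoulli (same height): P_lower − P_upper = ½ρ(v_upper² − v_lower²).
ΔP = ½·1.10·(96.4² − 79.2²) = 1660 Pa.

1660 Pa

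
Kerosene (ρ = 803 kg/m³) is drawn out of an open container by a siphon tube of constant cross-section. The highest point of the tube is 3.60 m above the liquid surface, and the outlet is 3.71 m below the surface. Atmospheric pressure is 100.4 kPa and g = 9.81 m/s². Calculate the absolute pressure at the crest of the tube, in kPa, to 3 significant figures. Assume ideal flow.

From the surface to the outlet (both open to atmosphere, surface at rest): v = √(2g·h_out) = √(2·9.81·3.71) = 8.53 m/s.
Continuity keeps v the same throughout the tube; from surface to crest, P_atm + 0 = P_top + ½ρv² + ρg·h_top.
P_top = 100400 − ½·803·8.53² − 803·9.81·3.60 = 42800 Pa.

P_top = 42.8 kPa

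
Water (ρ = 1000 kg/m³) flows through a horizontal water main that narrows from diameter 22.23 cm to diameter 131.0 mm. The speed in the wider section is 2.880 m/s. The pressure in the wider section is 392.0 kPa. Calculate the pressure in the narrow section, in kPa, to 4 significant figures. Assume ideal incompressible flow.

The volume flow rate is constant, so v₂ = (A₁/A₂)v₁ = (388.1/134.8)·2.880 = 8.293 m/s.
With no height change, Bernoulli's equation is P₁ + ½ρv₁² = P₂ + ½ρv₂².
P₂ = P₁ − ½ρ(v₂² − v₁²) = 392000 − ½·1000·(8.293² − 2.880²) = 392000 − 30240 = 361800 Pa.

P₂ = 361.8 kPa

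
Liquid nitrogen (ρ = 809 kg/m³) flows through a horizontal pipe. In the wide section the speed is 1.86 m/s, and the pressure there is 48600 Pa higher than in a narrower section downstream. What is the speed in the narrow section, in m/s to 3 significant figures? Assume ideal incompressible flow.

Horizontal Bernoulli: P₁ + ½ρv₁² = P₂ + ½ρv₂², so v₂² = v₁² + 2(P₁ − P₂)/ρ.
v₂ = √(1.86² + 2·48600/809) = √(3.46 + 120) = 11.1 m/s.

v₂ ≈ 11.1 m/s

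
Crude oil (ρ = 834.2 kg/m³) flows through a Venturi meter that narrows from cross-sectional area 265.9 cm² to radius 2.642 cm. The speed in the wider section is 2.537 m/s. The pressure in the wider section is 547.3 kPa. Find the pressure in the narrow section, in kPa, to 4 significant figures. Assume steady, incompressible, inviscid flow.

By continuity, v₂ = v₁·A₁/A₂ = 2.537·(265.9/21.93) = 30.76 m/s.
Along the horizontal streamline, P + ½ρv² is constant.
P₂ = P₁ − ½ρ(v₂² − v₁²) = 547300 − ½·834.2·(30.76² − 2.537²) = 547300 − 392000 = 155300 Pa.

P₂ ≈ 155.3 kPa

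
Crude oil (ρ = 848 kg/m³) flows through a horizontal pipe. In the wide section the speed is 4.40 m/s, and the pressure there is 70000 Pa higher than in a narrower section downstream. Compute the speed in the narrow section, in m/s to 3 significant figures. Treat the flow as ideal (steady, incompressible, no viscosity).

Along the level pipe P + ½ρv² is conserved, hence v₂² = v₁² + 2(P₁ − P₂)/ρ.
v₂ = √(4.40² + 2·70000/848) = √(19.4 + 165) = 13.6 m/s.

v₂ ≈ 13.6 m/s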